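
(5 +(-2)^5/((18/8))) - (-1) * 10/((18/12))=-23/9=-2.56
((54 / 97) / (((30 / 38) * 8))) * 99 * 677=11460933 / 1940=5907.70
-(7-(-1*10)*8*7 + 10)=-577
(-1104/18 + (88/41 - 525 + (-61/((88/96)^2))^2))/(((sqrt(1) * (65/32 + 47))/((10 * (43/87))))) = 116113562310080/245820472029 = 472.35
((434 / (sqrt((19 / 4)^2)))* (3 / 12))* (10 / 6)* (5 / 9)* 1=21.15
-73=-73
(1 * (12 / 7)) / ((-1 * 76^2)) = -3 / 10108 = -0.00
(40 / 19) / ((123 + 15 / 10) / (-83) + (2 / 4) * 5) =40 / 19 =2.11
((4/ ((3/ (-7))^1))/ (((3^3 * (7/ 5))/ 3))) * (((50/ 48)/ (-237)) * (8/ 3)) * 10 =5000/ 57591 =0.09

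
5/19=0.26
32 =32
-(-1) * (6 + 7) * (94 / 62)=611 / 31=19.71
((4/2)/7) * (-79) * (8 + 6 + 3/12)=-4503/14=-321.64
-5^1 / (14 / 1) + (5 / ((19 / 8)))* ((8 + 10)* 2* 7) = 141025 / 266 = 530.17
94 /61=1.54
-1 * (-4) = 4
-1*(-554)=554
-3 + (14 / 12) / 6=-101 / 36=-2.81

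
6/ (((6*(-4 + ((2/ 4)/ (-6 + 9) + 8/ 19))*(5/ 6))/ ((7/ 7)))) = -684/ 1945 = -0.35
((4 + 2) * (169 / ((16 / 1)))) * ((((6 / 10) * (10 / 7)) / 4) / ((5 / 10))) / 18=1.51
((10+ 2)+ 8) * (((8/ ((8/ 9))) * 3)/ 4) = 135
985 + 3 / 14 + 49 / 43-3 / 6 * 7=295839 / 301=982.85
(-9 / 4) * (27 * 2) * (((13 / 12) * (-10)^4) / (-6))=219375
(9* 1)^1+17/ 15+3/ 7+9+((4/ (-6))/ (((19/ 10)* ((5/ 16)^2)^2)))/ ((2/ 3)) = -1776862/ 49875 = -35.63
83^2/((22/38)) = 130891/11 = 11899.18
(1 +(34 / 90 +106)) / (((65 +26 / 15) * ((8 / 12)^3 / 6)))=32616 / 1001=32.58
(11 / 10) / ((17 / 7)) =77 / 170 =0.45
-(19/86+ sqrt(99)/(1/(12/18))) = -6.85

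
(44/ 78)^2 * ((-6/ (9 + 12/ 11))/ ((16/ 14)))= -9317/ 56277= -0.17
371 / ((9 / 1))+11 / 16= 6035 / 144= 41.91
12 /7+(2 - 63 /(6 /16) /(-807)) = 7386 /1883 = 3.92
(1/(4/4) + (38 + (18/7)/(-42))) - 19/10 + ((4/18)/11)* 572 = 214301/4410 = 48.59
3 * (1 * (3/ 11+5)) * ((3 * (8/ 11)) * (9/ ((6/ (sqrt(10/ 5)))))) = 6264 * sqrt(2)/ 121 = 73.21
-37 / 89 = -0.42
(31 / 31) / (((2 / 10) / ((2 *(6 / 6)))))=10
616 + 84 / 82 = 25298 / 41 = 617.02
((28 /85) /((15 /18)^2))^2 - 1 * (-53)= 240344189 /4515625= 53.23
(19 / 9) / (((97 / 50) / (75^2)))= 593750 / 97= 6121.13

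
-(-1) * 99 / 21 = 33 / 7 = 4.71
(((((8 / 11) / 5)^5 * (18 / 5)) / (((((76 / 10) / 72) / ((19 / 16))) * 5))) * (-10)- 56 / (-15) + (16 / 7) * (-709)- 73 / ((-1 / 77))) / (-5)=-42319818816007 / 52844859375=-800.83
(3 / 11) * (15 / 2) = 2.05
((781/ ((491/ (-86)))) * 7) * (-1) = 470162/ 491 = 957.56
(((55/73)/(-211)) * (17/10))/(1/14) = -0.08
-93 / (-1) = 93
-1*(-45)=45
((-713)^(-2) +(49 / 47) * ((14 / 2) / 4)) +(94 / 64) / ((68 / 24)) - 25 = -147248559697 / 6498989296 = -22.66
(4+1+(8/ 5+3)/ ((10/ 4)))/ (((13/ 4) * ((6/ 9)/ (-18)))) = -18468/ 325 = -56.82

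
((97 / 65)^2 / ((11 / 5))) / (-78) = -9409 / 725010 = -0.01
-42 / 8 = -21 / 4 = -5.25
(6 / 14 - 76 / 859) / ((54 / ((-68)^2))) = 4728040 / 162351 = 29.12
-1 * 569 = -569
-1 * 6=-6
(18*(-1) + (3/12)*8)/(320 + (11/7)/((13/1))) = -1456/29131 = -0.05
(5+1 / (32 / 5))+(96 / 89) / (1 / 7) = 36189 / 2848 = 12.71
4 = 4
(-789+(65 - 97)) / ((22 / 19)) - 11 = -15841 / 22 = -720.05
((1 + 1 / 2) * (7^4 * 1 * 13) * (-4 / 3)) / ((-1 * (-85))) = -62426 / 85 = -734.42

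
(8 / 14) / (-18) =-2 / 63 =-0.03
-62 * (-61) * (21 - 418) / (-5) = 1501454 / 5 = 300290.80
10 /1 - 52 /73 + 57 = 4839 /73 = 66.29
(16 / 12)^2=16 / 9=1.78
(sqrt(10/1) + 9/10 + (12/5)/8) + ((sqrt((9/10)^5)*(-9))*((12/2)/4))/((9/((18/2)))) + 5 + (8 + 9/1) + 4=136/5 - 4561*sqrt(10)/2000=19.99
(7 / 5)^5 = 16807 / 3125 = 5.38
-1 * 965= -965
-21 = -21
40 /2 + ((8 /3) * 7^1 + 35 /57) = 2239 /57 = 39.28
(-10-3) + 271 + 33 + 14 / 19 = 5543 / 19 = 291.74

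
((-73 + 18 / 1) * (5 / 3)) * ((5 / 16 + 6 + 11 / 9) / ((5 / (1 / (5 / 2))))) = -11935 / 216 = -55.25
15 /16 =0.94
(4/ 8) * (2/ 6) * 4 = 2/ 3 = 0.67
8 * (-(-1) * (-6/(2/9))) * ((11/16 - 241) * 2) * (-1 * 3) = -311445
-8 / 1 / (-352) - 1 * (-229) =10077 / 44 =229.02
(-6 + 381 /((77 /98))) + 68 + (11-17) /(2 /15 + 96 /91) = 4833931 /8921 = 541.86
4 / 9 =0.44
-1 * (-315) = 315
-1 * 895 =-895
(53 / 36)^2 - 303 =-389879 / 1296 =-300.83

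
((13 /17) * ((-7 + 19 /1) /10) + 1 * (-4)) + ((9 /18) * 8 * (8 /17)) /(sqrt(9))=-626 /255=-2.45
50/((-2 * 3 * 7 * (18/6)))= -25/63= -0.40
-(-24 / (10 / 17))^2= -41616 / 25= -1664.64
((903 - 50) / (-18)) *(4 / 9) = -21.06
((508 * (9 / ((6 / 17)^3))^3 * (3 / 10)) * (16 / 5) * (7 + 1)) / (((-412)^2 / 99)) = 165667263466309 / 8487200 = 19519660.60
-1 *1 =-1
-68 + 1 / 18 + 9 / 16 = -9703 / 144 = -67.38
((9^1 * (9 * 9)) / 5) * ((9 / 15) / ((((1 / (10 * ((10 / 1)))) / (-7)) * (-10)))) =30618 / 5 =6123.60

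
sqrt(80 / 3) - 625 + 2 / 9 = -5623 / 9 + 4* sqrt(15) / 3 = -619.61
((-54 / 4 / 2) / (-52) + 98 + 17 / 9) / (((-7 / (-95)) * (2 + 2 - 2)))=17787325 / 26208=678.70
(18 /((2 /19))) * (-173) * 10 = -295830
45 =45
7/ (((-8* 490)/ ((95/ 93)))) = -19/ 10416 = -0.00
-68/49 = -1.39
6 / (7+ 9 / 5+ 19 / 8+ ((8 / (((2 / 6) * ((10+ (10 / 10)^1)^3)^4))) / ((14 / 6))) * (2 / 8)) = 1757519890963760 / 3273380796920243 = 0.54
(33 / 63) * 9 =33 / 7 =4.71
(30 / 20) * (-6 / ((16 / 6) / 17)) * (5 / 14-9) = 495.88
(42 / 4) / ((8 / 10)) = 105 / 8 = 13.12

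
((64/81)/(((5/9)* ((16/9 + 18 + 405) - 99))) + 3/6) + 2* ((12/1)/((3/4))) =238257/7330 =32.50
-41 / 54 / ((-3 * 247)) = 41 / 40014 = 0.00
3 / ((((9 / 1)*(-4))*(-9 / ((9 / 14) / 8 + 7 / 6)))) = 419 / 36288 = 0.01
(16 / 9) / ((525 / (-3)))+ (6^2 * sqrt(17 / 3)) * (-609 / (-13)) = -16 / 1575+ 7308 * sqrt(51) / 13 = 4014.57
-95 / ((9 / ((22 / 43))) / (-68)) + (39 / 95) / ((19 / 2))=367.28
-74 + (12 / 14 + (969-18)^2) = 6330295 / 7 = 904327.86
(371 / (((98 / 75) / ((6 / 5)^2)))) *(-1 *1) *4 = -11448 / 7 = -1635.43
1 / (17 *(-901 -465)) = -1 / 23222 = -0.00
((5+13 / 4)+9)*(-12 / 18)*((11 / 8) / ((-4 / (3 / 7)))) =759 / 448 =1.69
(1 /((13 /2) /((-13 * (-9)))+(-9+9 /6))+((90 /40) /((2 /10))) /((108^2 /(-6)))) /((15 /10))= -8111 /86832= -0.09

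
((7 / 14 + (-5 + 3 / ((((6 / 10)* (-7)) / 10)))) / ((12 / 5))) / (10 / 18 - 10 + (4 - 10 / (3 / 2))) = 2445 / 6104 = 0.40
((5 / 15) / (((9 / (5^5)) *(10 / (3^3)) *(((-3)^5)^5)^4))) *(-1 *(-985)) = 615625 / 1030755041464022662072922259531242545404215044002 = 0.00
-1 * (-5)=5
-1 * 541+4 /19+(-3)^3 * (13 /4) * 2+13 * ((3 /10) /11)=-748152 /1045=-715.93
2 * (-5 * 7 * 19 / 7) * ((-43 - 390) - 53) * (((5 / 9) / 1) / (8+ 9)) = 51300 / 17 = 3017.65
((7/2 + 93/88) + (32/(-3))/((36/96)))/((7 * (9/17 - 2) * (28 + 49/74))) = 11900051/146985300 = 0.08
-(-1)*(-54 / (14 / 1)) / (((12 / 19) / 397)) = -67887 / 28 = -2424.54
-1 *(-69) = 69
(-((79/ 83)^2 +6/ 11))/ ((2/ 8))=-439940/ 75779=-5.81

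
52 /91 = 0.57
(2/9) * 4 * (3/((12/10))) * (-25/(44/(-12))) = 500/33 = 15.15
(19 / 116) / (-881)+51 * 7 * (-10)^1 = -364839739 / 102196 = -3570.00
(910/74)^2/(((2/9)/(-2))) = -1863225/1369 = -1361.01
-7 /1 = -7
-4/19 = -0.21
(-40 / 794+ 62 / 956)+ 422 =80083999 / 189766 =422.01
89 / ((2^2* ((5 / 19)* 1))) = 1691 / 20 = 84.55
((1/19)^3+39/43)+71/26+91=725717613/7668362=94.64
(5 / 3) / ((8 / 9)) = 15 / 8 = 1.88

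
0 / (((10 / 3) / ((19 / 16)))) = 0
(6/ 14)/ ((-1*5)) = -3/ 35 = -0.09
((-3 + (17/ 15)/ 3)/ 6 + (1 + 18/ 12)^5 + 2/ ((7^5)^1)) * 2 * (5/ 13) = 7058730149/ 94388112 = 74.78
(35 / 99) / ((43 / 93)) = 1085 / 1419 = 0.76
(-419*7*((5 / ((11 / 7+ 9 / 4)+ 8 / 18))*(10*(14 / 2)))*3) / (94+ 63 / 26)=-807114672 / 107801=-7487.08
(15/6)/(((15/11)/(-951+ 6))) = -3465/2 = -1732.50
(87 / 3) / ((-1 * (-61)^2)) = -29 / 3721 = -0.01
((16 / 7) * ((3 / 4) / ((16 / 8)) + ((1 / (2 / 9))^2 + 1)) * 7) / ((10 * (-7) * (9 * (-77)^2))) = -173 / 1867635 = -0.00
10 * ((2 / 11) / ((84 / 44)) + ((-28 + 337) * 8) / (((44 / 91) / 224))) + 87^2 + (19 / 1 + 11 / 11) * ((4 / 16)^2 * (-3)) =10588733251 / 924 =11459668.02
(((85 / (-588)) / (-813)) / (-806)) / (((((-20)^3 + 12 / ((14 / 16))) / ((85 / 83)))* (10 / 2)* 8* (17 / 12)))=85 / 170268609778176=0.00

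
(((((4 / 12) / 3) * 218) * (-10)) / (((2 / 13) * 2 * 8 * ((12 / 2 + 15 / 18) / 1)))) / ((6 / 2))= -7085 / 1476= -4.80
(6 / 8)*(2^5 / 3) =8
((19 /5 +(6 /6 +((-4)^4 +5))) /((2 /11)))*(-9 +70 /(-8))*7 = -7265643 /40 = -181641.08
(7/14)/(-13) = -1/26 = -0.04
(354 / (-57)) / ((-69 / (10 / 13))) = 1180 / 17043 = 0.07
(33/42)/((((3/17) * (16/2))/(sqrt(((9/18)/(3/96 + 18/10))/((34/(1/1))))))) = 11 * sqrt(49810)/49224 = 0.05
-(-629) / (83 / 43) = 27047 / 83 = 325.87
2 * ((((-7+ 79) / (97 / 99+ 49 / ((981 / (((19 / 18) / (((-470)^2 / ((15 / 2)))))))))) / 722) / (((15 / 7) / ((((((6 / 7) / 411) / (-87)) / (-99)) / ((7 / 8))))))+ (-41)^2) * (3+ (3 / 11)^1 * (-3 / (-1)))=12836.73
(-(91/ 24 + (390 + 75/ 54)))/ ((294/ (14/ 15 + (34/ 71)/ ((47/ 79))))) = -154727414/ 66222765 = -2.34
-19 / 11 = -1.73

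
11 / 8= 1.38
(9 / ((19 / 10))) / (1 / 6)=540 / 19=28.42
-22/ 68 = -11/ 34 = -0.32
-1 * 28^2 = -784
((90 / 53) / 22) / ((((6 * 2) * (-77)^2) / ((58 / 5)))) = 87 / 6913214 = 0.00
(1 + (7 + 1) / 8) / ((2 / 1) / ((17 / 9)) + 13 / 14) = 476 / 473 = 1.01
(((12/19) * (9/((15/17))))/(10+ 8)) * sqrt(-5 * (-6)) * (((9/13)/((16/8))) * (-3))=-459 * sqrt(30)/1235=-2.04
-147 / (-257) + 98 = 25333 / 257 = 98.57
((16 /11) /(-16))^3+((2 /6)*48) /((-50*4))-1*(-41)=1361588 /33275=40.92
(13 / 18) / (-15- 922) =-13 / 16866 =-0.00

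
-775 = -775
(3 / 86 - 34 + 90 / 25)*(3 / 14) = -39171 / 6020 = -6.51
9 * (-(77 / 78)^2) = -5929 / 676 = -8.77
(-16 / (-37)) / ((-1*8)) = -0.05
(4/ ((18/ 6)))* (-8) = -32/ 3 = -10.67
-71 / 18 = -3.94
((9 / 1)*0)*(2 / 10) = 0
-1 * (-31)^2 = -961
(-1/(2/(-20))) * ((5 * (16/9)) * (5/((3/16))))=64000/27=2370.37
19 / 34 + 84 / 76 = 1075 / 646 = 1.66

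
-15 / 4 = -3.75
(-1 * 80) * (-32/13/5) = 512/13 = 39.38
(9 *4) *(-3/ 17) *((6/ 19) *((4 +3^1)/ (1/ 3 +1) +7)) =-24.58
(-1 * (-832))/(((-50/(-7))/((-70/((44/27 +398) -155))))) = -1100736/33025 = -33.33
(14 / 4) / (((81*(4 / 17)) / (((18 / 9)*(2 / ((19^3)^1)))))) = 119 / 1111158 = 0.00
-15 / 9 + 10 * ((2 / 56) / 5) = -67 / 42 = -1.60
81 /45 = 9 /5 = 1.80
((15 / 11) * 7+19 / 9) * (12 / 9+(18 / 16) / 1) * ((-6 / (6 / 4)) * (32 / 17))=-1089376 / 5049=-215.76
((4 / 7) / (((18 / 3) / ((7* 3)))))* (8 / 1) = 16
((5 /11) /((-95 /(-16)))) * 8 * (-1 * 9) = -1152 /209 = -5.51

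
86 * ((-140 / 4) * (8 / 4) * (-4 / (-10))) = -2408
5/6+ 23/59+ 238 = 84685/354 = 239.22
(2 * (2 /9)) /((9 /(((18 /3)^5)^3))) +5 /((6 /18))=23219011599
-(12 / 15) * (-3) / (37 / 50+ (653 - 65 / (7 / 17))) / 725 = 0.00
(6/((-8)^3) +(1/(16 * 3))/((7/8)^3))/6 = 5105/1580544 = 0.00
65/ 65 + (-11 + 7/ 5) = -43/ 5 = -8.60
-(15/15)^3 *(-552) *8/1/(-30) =-736/5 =-147.20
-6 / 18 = -1 / 3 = -0.33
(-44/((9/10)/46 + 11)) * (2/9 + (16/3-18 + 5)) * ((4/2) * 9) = 2712160/5069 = 535.05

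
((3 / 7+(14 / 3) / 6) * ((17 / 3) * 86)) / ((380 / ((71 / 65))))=103802 / 61425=1.69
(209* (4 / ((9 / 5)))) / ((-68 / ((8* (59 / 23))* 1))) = -493240 / 3519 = -140.16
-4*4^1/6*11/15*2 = -3.91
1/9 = 0.11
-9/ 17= -0.53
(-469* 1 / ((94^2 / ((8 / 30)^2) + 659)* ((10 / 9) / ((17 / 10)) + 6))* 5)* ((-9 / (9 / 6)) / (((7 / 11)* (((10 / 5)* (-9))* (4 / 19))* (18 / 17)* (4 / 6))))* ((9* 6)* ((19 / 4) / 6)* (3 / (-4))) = 10380213855 / 32553913472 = 0.32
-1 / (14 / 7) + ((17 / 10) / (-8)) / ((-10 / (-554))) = -4909 / 400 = -12.27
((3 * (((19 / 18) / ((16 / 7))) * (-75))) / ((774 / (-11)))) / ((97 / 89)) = 3255175 / 2402496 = 1.35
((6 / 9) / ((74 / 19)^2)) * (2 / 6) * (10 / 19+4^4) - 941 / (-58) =14279635 / 714618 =19.98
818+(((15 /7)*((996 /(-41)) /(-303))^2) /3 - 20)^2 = 17546835676246161602 /14408441316717889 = 1217.82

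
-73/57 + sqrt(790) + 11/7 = 116/399 + sqrt(790) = 28.40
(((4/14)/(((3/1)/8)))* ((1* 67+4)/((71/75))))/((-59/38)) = -15200/413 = -36.80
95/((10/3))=57/2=28.50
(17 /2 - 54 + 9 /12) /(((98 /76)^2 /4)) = -258476 /2401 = -107.65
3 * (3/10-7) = -201/10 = -20.10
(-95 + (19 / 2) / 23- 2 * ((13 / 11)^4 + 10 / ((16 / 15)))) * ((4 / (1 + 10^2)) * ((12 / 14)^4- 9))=3207766619403 / 81660514243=39.28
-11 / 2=-5.50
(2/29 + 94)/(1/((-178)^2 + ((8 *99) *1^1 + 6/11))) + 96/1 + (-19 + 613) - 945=88588621/29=3054780.03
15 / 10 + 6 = 15 / 2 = 7.50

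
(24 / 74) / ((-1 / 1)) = -12 / 37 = -0.32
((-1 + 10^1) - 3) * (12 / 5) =72 / 5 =14.40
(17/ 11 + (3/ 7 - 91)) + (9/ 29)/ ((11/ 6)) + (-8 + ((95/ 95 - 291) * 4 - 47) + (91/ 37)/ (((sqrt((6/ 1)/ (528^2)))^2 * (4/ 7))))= 16415116392/ 82621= 198679.71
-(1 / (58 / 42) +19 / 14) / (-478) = 845 / 194068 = 0.00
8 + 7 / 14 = 17 / 2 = 8.50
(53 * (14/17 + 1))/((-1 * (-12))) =1643/204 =8.05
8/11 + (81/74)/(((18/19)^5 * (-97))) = 1312349983/1841932224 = 0.71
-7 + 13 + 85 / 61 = 451 / 61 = 7.39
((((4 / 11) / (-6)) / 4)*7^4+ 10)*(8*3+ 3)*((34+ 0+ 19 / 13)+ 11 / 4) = -31134303 / 1144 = -27215.30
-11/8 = -1.38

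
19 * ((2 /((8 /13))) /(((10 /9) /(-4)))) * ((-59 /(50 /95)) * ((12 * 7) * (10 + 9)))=994301217 /25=39772048.68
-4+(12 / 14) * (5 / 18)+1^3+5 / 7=-43 / 21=-2.05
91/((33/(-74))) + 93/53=-202.31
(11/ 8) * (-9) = -99/ 8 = -12.38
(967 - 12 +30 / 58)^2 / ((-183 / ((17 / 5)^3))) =-150896722532 / 769515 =-196093.28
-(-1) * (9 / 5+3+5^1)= 49 / 5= 9.80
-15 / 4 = -3.75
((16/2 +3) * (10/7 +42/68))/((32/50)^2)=3348125/60928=54.95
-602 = -602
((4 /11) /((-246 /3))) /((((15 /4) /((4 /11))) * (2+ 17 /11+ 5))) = -16 /317955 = -0.00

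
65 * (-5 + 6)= 65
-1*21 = -21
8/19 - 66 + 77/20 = -23457/380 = -61.73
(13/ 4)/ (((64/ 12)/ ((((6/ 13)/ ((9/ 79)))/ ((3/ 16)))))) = 79/ 6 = 13.17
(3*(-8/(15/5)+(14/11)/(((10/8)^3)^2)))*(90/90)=-1202968/171875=-7.00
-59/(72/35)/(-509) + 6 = 221953/36648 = 6.06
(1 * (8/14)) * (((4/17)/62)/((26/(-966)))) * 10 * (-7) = 5.64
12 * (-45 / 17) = -540 / 17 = -31.76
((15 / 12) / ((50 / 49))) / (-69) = -49 / 2760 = -0.02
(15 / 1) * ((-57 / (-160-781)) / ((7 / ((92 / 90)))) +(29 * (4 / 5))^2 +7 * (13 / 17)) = 4565398837 / 559895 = 8154.03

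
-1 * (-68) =68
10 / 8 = 5 / 4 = 1.25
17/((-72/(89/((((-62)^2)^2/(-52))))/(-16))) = -0.00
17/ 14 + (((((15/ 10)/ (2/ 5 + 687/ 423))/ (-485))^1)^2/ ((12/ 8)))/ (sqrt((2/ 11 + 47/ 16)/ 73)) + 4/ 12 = 1.55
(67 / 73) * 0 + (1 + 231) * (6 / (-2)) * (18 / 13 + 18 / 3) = -66816 / 13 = -5139.69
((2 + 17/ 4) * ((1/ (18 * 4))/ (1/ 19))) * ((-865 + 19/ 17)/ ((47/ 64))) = -13951700/ 7191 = -1940.16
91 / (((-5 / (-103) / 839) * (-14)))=-1123421 / 10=-112342.10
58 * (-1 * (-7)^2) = -2842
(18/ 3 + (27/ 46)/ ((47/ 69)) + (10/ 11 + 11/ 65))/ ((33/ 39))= 9.38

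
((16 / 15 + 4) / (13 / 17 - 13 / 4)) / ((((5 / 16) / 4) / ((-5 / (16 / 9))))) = 62016 / 845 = 73.39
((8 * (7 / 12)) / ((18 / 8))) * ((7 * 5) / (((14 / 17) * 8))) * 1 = 595 / 54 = 11.02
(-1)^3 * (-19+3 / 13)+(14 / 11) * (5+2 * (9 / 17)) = 64374 / 2431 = 26.48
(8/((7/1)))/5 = 8/35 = 0.23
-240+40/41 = -9800/41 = -239.02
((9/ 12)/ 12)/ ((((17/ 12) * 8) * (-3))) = -1/ 544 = -0.00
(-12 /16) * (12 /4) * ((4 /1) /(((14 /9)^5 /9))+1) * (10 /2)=-29965365 /537824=-55.72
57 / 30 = 19 / 10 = 1.90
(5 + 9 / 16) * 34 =189.12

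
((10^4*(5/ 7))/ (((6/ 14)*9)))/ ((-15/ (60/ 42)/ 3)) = -100000/ 189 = -529.10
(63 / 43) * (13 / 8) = 2.38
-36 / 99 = -4 / 11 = -0.36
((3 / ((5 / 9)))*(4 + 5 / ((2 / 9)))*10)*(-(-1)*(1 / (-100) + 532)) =76127769 / 100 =761277.69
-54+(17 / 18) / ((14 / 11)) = -53.26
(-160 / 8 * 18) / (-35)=72 / 7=10.29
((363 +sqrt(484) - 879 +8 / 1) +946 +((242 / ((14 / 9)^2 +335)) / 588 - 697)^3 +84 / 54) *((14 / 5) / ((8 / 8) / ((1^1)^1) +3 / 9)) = -58557532117695791875232324243 / 82350835226291672880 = -711073930.91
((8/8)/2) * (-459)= -459/2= -229.50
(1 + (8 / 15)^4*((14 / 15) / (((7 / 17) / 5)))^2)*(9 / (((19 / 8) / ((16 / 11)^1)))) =664396928 / 10580625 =62.79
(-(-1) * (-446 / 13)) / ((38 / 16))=-3568 / 247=-14.45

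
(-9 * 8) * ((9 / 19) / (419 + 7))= -0.08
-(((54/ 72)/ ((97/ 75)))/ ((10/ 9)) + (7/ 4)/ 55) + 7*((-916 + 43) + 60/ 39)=-3384959269/ 554840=-6100.78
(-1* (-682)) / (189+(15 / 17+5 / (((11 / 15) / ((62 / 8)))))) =510136 / 181557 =2.81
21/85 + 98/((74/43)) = 179872/3145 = 57.19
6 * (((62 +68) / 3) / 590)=26 / 59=0.44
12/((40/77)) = 231/10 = 23.10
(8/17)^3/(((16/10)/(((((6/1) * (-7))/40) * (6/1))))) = -2016/4913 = -0.41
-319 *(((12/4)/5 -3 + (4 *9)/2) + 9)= -39237/5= -7847.40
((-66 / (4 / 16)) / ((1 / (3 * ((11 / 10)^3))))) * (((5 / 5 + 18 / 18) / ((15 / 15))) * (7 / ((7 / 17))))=-4480146 / 125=-35841.17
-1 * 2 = -2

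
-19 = -19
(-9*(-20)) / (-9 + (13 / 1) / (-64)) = -11520 / 589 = -19.56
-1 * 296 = -296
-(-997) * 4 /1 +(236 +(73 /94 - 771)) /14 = 5197991 /1316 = 3949.84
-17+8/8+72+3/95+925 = 93198/95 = 981.03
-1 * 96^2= -9216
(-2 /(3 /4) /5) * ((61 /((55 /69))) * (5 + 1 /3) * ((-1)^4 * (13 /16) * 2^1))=-291824 /825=-353.73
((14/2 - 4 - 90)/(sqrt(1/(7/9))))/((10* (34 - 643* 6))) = 0.00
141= 141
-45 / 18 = -5 / 2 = -2.50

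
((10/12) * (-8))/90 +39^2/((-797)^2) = -1229351/17150643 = -0.07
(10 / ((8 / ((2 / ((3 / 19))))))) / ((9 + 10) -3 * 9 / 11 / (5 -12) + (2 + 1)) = 7315 / 10326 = 0.71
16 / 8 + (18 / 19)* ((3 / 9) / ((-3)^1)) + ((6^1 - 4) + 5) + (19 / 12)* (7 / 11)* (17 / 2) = 87575 / 5016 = 17.46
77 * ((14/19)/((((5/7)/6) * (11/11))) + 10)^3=280130071144/857375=326729.93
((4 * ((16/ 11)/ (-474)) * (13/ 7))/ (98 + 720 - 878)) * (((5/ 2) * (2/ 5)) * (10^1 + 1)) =104/ 24885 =0.00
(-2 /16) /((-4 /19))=0.59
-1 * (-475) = 475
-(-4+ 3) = 1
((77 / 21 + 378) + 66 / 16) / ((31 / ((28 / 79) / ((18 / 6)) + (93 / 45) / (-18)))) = 657389 / 15869520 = 0.04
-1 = -1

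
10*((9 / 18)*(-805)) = -4025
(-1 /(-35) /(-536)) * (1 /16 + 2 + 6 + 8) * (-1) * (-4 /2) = -257 /150080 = -0.00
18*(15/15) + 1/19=343/19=18.05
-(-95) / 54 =95 / 54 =1.76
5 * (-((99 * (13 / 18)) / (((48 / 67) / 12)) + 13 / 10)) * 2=-47957 / 4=-11989.25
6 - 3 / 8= 5.62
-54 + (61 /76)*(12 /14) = -53.31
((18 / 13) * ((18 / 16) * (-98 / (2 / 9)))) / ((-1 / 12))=107163 / 13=8243.31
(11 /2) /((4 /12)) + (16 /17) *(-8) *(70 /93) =34253 /3162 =10.83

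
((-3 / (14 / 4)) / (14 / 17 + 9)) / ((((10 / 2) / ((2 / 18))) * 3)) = -34 / 52605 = -0.00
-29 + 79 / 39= -1052 / 39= -26.97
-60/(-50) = 6/5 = 1.20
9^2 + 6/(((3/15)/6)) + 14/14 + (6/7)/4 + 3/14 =1837/7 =262.43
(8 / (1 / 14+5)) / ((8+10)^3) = 14 / 51759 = 0.00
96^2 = 9216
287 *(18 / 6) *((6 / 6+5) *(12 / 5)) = 61992 / 5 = 12398.40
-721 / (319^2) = -0.01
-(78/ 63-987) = 20701/ 21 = 985.76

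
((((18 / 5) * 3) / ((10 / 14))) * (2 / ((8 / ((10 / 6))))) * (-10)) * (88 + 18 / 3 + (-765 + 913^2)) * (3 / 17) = -9259866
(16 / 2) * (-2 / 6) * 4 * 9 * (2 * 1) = -192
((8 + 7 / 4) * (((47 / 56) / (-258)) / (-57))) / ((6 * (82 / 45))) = 3055 / 60026624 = 0.00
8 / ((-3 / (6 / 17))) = -16 / 17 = -0.94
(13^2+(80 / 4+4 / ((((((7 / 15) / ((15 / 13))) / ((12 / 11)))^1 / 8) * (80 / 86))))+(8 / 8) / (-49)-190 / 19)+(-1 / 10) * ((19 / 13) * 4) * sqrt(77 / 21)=1904270 / 7007-38 * sqrt(33) / 195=270.65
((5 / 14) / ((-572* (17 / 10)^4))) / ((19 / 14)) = -12500 / 226926557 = -0.00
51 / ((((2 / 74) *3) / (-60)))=-37740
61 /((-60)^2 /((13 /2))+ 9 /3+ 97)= 793 /8500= 0.09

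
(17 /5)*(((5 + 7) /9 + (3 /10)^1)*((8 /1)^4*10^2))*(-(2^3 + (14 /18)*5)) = -730161152 /27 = -27043005.63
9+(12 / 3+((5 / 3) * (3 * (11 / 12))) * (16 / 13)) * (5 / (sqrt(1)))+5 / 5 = 2270 / 39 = 58.21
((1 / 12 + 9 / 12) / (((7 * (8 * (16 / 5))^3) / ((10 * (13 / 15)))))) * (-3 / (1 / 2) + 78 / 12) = 8125 / 264241152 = 0.00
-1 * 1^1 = -1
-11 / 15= -0.73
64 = 64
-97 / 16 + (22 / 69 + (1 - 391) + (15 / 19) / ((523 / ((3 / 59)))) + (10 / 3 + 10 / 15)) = -253558553575 / 647256432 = -391.74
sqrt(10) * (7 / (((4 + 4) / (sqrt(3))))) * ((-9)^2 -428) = -2429 * sqrt(30) / 8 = -1663.02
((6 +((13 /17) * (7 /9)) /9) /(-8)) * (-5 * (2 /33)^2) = 41765 /2999106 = 0.01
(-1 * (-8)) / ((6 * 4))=1 / 3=0.33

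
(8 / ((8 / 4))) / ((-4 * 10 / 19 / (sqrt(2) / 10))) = -19 * sqrt(2) / 100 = -0.27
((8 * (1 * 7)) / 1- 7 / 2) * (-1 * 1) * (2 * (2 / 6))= -35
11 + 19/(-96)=1037/96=10.80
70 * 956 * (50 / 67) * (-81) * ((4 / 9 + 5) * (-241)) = 355616226000 / 67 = 5307704865.67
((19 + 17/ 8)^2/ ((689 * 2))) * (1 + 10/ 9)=41743/ 61056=0.68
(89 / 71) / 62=89 / 4402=0.02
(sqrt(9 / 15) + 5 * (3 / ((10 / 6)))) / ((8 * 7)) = sqrt(15) / 280 + 9 / 56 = 0.17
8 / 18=4 / 9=0.44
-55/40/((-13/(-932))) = -2563/26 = -98.58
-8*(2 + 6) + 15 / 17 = -1073 / 17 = -63.12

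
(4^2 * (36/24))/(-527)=-24/527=-0.05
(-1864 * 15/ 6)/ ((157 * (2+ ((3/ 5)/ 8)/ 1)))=-186400/ 13031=-14.30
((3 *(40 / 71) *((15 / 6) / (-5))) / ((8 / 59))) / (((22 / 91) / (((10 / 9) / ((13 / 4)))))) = -20650 / 2343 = -8.81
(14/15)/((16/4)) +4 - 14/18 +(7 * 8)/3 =1991/90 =22.12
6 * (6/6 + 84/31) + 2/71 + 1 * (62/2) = 117283/2201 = 53.29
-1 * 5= -5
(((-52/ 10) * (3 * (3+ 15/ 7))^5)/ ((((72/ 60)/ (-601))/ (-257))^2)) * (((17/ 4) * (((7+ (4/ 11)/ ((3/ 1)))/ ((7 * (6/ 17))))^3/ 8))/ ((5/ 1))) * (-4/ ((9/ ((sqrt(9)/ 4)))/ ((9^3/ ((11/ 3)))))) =1071924314921367453966529658250/ 84402451441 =12700156175803455997.23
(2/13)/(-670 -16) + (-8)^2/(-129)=-285505/575211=-0.50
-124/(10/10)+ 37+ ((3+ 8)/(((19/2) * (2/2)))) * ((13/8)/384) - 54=-4114801/29184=-141.00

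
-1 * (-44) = 44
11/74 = 0.15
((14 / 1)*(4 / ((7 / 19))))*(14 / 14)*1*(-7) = -1064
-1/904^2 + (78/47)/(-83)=-63746749/3187959616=-0.02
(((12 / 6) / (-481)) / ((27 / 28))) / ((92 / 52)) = -56 / 22977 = -0.00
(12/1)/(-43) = -12/43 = -0.28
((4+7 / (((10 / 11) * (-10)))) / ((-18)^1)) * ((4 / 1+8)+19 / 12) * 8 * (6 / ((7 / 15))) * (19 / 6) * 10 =-1000331 / 126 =-7939.13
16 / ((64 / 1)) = 1 / 4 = 0.25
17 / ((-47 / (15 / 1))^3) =-0.55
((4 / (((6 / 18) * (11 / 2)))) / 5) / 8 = 3 / 55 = 0.05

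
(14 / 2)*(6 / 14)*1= 3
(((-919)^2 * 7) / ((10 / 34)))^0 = 1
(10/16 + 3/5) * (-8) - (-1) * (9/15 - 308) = -1586/5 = -317.20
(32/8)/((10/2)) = 4/5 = 0.80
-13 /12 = -1.08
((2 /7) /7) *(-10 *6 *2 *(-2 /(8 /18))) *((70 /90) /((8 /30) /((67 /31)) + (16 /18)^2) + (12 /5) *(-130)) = -6857.97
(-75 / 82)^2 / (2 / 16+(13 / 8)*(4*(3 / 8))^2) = 45000 / 203401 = 0.22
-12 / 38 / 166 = -0.00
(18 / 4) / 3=1.50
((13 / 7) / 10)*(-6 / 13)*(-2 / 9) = 2 / 105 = 0.02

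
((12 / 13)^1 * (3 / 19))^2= 0.02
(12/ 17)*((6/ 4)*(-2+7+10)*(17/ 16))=135/ 8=16.88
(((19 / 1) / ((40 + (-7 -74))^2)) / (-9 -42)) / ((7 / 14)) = -38 / 85731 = -0.00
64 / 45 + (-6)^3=-9656 / 45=-214.58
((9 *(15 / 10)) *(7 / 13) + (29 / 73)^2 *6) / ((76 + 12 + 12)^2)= 1138377 / 1385540000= 0.00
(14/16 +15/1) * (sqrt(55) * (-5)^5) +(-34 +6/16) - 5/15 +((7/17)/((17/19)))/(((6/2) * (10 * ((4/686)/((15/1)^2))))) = 3870175/6936 - 396875 * sqrt(55)/8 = -367354.99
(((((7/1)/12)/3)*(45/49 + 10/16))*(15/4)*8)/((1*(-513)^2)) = 3025/88424784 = 0.00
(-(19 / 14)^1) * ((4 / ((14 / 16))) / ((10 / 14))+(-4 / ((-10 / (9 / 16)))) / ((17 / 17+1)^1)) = -9899 / 1120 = -8.84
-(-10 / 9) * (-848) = -8480 / 9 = -942.22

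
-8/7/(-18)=4/63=0.06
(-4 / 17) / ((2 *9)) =-2 / 153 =-0.01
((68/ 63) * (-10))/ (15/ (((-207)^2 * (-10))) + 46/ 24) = -4316640/ 766507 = -5.63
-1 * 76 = -76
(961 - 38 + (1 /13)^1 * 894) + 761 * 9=101930 /13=7840.77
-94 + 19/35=-3271/35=-93.46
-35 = -35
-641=-641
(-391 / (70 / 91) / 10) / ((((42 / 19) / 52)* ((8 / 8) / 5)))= -1255501 / 210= -5978.58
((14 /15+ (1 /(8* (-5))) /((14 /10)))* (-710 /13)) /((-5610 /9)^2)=-163797 /1272871600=-0.00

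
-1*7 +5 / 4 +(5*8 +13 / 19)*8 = 24299 / 76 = 319.72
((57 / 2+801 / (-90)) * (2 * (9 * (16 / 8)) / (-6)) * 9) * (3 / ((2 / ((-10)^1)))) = 15876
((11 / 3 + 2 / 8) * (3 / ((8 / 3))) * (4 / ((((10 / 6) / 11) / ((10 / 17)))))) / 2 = 4653 / 136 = 34.21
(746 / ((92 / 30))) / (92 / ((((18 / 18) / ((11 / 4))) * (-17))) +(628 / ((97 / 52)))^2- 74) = 298312345 / 138880338133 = 0.00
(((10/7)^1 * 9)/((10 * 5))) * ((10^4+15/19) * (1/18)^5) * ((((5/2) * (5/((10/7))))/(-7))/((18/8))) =-27145/35901792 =-0.00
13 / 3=4.33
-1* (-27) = 27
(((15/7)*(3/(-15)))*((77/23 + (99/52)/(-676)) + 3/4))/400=-9932397/2263788800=-0.00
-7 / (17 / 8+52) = -56 / 433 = -0.13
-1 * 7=-7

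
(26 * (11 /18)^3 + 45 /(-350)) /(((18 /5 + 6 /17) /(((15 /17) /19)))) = 2962415 /43436736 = 0.07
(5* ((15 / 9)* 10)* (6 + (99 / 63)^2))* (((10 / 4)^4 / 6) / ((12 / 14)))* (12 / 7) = 32421875 / 3528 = 9189.87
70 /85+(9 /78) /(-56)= 0.82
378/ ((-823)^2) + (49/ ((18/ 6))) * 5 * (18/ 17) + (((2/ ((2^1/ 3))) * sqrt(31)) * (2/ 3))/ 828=86.48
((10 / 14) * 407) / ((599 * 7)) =0.07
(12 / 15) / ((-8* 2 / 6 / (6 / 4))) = -9 / 20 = -0.45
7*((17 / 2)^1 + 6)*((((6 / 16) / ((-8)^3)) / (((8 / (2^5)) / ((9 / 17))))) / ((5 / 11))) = -60291 / 174080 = -0.35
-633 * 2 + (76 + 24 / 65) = -77326 / 65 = -1189.63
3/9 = 0.33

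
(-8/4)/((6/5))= -1.67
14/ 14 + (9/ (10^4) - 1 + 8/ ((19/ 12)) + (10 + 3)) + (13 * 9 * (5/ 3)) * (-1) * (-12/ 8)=59005171/ 190000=310.55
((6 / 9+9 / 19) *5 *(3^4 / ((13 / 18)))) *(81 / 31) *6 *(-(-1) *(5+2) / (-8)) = -10333575 / 1178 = -8772.13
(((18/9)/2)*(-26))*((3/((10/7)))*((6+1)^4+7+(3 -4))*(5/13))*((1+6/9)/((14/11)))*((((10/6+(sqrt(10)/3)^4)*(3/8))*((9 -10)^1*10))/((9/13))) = 2022180875/1944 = 1040216.50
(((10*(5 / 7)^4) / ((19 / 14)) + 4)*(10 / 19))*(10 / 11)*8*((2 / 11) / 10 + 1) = 49367040 / 2140369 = 23.06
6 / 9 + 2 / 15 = 4 / 5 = 0.80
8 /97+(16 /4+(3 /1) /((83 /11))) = 36069 /8051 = 4.48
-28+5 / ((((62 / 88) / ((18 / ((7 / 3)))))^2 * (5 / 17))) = 94652900 / 47089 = 2010.09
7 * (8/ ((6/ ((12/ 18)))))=56/ 9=6.22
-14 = -14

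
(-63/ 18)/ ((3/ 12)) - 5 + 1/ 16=-303/ 16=-18.94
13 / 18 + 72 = 1309 / 18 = 72.72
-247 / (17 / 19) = -4693 / 17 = -276.06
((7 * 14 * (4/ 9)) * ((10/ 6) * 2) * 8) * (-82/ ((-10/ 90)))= 2571520/ 3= 857173.33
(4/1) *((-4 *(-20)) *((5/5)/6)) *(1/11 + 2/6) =2240/99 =22.63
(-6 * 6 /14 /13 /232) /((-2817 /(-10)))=-5 /1652014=-0.00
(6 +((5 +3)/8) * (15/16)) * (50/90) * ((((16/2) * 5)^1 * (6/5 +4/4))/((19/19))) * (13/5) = 5291/6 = 881.83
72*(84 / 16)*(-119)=-44982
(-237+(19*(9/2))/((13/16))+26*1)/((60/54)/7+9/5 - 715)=433125/2919904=0.15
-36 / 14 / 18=-1 / 7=-0.14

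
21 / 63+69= 208 / 3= 69.33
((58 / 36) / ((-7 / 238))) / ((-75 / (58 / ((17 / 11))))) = 18502 / 675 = 27.41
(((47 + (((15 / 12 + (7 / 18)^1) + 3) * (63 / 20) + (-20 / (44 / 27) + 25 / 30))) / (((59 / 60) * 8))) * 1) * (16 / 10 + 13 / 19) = 28743169 / 1972960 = 14.57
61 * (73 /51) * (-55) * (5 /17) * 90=-127118.51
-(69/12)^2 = -529/16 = -33.06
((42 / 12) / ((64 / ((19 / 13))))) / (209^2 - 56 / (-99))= 0.00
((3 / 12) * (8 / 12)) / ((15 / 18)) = 1 / 5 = 0.20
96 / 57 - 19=-329 / 19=-17.32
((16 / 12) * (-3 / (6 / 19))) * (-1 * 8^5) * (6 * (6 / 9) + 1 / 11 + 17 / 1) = 288882688 / 33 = 8754020.85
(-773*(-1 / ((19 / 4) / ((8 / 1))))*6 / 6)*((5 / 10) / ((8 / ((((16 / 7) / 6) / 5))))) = 12368 / 1995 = 6.20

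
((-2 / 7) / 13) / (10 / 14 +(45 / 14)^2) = -0.00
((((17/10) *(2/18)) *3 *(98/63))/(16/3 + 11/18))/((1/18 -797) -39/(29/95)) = -41412/258241825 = -0.00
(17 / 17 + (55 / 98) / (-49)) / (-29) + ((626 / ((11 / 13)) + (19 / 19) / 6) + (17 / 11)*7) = 1725084593 / 2297757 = 750.77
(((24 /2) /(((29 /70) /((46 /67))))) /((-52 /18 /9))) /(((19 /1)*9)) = -173880 /479921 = -0.36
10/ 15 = 2/ 3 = 0.67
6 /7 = 0.86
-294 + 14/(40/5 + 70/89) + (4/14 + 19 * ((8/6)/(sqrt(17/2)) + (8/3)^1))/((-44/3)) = -17816159/60214- 19 * sqrt(34)/187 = -296.47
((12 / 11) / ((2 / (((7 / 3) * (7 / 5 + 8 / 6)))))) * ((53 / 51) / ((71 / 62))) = 1886164 / 597465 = 3.16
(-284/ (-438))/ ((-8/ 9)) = -213/ 292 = -0.73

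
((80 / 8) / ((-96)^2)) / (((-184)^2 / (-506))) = -55 / 3391488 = -0.00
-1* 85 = -85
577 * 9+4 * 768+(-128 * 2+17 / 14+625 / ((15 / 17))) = 366179 / 42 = 8718.55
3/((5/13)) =39/5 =7.80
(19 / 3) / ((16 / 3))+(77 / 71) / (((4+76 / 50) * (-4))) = 89231 / 78384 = 1.14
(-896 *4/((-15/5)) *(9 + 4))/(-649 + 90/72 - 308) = -186368/11469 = -16.25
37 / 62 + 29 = 1835 / 62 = 29.60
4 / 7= 0.57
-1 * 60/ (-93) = 20/ 31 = 0.65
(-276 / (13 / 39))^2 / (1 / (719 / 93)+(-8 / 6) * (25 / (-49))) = 72461429712 / 85571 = 846798.91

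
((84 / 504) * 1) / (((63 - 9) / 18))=1 / 18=0.06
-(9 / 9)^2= -1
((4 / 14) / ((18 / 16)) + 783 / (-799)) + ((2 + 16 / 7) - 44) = -40.44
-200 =-200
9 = 9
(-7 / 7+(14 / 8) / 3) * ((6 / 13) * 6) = -15 / 13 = -1.15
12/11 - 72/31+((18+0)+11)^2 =839.77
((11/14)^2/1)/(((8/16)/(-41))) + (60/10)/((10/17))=-19807/490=-40.42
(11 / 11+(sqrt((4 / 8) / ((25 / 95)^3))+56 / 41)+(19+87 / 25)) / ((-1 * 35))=-25467 / 35875 -19 * sqrt(190) / 1750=-0.86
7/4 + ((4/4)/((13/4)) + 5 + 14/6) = 9.39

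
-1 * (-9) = 9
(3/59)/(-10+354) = 3/20296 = 0.00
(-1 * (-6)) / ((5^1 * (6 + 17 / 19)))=114 / 655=0.17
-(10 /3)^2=-100 /9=-11.11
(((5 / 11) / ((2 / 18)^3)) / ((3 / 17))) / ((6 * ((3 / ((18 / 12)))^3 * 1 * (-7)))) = -6885 / 1232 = -5.59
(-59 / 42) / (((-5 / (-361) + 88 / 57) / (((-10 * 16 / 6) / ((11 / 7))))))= 851960 / 55671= 15.30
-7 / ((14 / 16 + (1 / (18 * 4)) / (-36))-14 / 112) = -18144 / 1943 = -9.34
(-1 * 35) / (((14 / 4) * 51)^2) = -20 / 18207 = -0.00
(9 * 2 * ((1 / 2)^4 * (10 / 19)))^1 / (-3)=-15 / 76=-0.20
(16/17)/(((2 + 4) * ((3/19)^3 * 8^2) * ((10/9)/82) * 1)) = 281219/6120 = 45.95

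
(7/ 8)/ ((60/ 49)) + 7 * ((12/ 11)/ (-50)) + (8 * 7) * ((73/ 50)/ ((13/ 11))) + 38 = 36977533/ 343200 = 107.74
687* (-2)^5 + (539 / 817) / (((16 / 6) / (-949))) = -22218.78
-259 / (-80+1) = 259 / 79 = 3.28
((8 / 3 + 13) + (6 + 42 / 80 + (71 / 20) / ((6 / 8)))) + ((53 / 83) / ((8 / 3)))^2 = 59482029 / 2204480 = 26.98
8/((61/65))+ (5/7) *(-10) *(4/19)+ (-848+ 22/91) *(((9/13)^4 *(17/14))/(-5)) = 5726594781259/105430503815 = 54.32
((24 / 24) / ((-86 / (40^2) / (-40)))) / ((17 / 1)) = 32000 / 731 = 43.78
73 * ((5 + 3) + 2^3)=1168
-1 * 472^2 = -222784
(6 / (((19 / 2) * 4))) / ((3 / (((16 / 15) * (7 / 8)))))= 0.05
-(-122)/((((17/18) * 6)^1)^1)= 366/17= 21.53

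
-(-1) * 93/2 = 93/2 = 46.50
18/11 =1.64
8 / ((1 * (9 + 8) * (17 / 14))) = 112 / 289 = 0.39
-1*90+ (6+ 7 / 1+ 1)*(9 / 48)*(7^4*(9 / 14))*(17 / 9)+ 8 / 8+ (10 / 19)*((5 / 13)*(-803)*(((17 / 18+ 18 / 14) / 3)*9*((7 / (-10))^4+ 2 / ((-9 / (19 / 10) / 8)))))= 102483569219 / 9336600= 10976.54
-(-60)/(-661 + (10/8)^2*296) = -120/397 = -0.30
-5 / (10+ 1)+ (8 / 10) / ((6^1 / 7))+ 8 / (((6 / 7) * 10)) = 233 / 165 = 1.41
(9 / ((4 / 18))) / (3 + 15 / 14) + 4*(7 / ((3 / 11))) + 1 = 6476 / 57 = 113.61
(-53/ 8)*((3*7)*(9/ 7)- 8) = -1007/ 8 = -125.88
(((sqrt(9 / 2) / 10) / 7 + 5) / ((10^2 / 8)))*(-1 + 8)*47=141*sqrt(2) / 250 + 658 / 5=132.40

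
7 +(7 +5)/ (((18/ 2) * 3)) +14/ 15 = 377/ 45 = 8.38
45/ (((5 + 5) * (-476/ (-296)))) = 333/ 119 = 2.80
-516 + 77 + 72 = -367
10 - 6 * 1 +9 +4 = 17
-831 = -831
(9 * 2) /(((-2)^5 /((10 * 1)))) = -45 /8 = -5.62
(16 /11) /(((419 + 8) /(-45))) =-720 /4697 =-0.15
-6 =-6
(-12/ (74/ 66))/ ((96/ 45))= -1485/ 296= -5.02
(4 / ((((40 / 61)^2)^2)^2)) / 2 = 191707312997281 / 3276800000000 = 58.50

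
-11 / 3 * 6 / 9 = -22 / 9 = -2.44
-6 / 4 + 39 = 75 / 2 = 37.50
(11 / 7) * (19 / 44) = 19 / 28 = 0.68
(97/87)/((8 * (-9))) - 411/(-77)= 2567035/482328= 5.32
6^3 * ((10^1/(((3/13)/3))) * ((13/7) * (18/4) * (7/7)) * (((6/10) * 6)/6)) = 985608/7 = 140801.14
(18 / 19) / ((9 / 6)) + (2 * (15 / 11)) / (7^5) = 2219094 / 3512663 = 0.63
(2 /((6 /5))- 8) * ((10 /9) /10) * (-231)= 1463 /9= 162.56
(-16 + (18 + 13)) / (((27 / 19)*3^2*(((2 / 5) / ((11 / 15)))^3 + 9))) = 25289 / 197559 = 0.13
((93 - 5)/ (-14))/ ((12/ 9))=-4.71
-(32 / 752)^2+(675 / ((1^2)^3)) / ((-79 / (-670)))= 999019934 / 174511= 5724.68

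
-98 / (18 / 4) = -196 / 9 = -21.78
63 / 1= 63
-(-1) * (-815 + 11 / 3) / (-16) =1217 / 24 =50.71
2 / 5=0.40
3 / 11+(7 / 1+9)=179 / 11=16.27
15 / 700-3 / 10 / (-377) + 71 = 3748553 / 52780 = 71.02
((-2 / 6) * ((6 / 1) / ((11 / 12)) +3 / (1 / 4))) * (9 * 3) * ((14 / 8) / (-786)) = 1071 / 2882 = 0.37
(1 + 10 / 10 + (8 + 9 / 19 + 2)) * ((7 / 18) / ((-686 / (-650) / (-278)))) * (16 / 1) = -57101200 / 2793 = -20444.40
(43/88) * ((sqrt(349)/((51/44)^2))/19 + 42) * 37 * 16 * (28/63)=2240128 * sqrt(349)/444771 + 178192/33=5493.85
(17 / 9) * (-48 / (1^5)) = -272 / 3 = -90.67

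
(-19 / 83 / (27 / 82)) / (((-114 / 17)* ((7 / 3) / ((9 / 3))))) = 697 / 5229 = 0.13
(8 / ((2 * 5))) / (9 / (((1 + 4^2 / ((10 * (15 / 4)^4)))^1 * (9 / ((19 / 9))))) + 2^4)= 1020692 / 23085715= 0.04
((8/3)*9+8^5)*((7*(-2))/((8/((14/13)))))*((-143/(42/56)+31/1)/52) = 96207629/507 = 189758.64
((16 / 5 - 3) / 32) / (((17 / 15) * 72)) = 1 / 13056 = 0.00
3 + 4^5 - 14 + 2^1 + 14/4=2037/2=1018.50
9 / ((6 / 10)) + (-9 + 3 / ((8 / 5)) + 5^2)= 263 / 8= 32.88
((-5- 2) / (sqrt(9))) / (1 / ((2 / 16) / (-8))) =7 / 192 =0.04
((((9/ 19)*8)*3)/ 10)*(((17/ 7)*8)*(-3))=-66.26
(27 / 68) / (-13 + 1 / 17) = -27 / 880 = -0.03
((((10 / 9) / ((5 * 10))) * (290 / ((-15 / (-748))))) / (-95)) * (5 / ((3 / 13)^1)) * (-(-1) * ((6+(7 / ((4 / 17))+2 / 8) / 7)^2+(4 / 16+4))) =-3041185862 / 377055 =-8065.63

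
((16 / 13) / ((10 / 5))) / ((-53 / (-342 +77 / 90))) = 122812 / 31005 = 3.96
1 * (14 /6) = 7 /3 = 2.33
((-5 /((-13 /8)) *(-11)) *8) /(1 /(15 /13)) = -52800 /169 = -312.43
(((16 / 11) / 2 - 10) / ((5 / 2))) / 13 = -204 / 715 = -0.29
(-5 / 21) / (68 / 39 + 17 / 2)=-130 / 5593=-0.02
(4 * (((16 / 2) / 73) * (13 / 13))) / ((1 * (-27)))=-32 / 1971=-0.02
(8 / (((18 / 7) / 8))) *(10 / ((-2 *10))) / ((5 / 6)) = -224 / 15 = -14.93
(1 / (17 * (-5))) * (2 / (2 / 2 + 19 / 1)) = -1 / 850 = -0.00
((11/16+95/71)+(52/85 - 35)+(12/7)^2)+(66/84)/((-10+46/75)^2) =-783835709219/26647470080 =-29.42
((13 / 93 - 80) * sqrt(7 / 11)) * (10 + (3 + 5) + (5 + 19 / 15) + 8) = -326788 * sqrt(77) / 1395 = -2055.59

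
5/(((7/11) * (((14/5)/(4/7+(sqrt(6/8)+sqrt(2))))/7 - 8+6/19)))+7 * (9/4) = 14.71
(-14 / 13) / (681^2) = -14 / 6028893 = -0.00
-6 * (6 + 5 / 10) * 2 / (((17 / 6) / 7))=-192.71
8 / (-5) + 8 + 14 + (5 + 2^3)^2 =947 / 5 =189.40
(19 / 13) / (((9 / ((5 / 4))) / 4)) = 95 / 117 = 0.81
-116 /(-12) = 29 /3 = 9.67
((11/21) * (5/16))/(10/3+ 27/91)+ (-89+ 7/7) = -87.95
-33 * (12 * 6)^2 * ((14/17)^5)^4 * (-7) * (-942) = -94381872453201836449532234170368/4064231406647572522401601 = -23222563.63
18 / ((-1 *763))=-18 / 763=-0.02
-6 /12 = -1 /2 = -0.50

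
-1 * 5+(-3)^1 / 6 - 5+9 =-3 / 2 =-1.50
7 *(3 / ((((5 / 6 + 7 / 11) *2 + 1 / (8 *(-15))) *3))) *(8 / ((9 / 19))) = 468160 / 11607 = 40.33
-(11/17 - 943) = 16020/17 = 942.35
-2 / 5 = -0.40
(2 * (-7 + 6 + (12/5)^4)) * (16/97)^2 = 10296832/5880625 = 1.75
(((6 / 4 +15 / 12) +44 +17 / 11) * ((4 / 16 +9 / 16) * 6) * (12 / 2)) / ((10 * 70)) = 9945 / 4928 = 2.02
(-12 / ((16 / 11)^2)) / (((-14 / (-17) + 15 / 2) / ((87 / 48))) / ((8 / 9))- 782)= 178959 / 24510656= 0.01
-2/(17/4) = -8/17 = -0.47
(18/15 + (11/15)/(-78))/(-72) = -1393/84240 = -0.02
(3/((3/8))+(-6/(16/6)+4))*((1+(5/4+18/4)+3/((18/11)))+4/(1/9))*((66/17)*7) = 1606605/136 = 11813.27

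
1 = 1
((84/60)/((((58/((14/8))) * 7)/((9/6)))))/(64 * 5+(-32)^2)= 1/148480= 0.00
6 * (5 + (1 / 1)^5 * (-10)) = -30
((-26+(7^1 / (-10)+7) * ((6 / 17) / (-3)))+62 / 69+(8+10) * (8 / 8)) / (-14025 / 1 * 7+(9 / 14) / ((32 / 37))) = 20606656 / 257954822955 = 0.00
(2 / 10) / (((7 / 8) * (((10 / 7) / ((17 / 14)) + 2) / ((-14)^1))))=-1.01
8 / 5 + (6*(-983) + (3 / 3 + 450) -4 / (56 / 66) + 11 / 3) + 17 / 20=-2287151 / 420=-5445.60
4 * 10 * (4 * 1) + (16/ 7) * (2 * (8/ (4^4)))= 1121/ 7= 160.14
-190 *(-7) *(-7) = -9310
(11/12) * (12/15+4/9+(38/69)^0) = 1111/540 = 2.06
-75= -75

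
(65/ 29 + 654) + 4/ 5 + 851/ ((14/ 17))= 3431509/ 2030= 1690.40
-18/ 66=-3/ 11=-0.27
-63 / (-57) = 21 / 19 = 1.11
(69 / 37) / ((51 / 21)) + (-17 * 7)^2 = 8907752 / 629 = 14161.77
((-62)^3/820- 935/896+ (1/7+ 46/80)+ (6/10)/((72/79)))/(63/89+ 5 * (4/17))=-48407861573/314203008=-154.07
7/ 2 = 3.50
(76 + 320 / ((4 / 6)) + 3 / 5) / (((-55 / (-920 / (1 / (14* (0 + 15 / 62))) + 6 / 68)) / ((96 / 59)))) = 39884624208 / 777325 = 51310.10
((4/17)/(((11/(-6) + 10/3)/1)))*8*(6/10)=64/85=0.75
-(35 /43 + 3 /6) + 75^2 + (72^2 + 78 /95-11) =88215633 /8170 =10797.51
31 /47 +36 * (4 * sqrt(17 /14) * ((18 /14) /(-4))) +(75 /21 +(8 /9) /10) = -46.68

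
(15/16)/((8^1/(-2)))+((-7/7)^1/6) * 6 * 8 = -527/64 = -8.23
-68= -68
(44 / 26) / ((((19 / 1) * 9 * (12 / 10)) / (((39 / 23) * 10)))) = 550 / 3933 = 0.14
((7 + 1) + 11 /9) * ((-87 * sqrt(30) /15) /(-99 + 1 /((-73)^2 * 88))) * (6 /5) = 2257534928 * sqrt(30) /3481968525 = 3.55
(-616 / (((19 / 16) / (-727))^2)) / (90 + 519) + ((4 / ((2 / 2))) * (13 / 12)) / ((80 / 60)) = -47626396957 / 125628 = -379106.54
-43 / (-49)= 43 / 49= 0.88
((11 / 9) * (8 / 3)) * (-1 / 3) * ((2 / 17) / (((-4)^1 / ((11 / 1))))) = 484 / 1377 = 0.35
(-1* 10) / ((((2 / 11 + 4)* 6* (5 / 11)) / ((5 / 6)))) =-605 / 828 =-0.73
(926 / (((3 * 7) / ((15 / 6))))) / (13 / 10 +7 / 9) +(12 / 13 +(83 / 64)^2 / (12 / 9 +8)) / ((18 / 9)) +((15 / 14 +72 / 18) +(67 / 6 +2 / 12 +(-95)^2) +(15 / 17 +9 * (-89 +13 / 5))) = 69575844437131 / 8364195840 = 8318.29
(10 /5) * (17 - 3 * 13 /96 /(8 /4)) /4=1075 /128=8.40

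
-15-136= -151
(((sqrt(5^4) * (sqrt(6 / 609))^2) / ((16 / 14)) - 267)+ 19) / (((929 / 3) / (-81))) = 6984549 / 107764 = 64.81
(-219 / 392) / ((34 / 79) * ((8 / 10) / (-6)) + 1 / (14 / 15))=-259515 / 471044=-0.55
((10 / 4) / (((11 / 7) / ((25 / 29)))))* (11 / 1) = 875 / 58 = 15.09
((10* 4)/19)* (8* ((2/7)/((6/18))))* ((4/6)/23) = 1280/3059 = 0.42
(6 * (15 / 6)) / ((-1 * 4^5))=-15 / 1024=-0.01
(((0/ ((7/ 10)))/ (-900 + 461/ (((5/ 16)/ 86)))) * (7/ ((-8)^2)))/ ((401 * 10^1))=0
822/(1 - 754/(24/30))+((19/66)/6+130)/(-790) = -611281577/589077720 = -1.04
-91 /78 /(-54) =7 /324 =0.02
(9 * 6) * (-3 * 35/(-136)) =2835/68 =41.69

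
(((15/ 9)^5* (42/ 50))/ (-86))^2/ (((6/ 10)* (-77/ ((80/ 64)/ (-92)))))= 2734375/ 589289494464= 0.00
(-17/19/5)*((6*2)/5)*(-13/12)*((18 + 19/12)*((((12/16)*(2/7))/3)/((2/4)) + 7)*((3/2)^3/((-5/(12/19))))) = -280449/10108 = -27.75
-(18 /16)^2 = -81 /64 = -1.27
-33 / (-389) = 0.08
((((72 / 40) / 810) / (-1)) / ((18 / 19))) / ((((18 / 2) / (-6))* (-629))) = -0.00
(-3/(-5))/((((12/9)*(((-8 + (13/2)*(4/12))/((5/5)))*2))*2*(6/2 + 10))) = -27/18200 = -0.00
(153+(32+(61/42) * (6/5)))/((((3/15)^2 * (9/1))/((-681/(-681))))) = 32680/63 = 518.73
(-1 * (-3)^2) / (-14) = 0.64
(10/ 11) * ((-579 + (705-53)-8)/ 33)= 650/ 363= 1.79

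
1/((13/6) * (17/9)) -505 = -111551/221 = -504.76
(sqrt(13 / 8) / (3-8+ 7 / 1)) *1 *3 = 3 *sqrt(26) / 8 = 1.91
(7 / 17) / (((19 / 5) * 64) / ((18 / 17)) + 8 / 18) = 105 / 58684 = 0.00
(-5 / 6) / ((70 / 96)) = -8 / 7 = -1.14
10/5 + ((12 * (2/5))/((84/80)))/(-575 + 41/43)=86050/43197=1.99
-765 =-765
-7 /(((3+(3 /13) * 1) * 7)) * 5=-1.55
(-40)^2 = 1600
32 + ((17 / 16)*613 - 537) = 2341 / 16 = 146.31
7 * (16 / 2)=56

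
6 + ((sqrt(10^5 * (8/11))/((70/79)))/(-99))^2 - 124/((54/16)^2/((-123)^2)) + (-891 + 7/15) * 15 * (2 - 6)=-195899885474/1760913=-111249.04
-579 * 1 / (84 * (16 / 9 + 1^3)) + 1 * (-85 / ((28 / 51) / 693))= -18776403 / 175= -107293.73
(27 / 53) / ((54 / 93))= 93 / 106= 0.88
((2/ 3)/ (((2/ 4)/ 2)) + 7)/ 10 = 29/ 30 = 0.97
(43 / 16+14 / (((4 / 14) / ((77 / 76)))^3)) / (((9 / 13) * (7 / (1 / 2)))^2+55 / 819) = 11720800257075 / 1757489581312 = 6.67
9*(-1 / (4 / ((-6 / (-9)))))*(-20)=30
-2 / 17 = -0.12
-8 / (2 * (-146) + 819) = -8 / 527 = -0.02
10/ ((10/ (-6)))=-6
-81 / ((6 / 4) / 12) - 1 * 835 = -1483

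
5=5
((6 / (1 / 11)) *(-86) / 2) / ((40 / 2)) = -1419 / 10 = -141.90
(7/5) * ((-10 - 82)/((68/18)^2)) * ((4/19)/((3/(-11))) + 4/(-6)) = 356454/27455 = 12.98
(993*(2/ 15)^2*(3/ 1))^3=2320940224/ 15625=148540.17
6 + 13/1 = 19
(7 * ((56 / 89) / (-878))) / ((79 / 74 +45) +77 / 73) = -21608 / 202973845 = -0.00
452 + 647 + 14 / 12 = 6601 / 6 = 1100.17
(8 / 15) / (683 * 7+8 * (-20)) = 8 / 69315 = 0.00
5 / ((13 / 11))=55 / 13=4.23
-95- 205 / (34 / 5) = -4255 / 34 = -125.15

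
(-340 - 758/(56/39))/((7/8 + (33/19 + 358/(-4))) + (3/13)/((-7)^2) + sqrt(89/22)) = 4068198721496 * sqrt(1958)/778036584108067 + 7776100934115514/778036584108067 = 10.23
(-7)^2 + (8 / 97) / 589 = 2799525 / 57133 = 49.00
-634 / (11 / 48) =-30432 / 11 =-2766.55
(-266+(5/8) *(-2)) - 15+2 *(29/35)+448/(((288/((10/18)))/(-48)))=-1217441/3780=-322.07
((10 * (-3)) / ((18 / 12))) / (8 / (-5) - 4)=25 / 7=3.57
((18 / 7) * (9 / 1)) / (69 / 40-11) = -6480 / 2597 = -2.50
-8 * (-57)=456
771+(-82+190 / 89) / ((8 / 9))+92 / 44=1337789 / 1958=683.24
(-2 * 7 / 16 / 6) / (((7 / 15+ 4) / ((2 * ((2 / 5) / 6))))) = -7 / 1608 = -0.00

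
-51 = -51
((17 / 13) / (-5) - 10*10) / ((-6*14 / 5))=5.97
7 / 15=0.47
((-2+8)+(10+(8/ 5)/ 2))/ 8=2.10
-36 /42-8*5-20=-426 /7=-60.86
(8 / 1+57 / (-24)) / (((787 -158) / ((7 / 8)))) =315 / 40256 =0.01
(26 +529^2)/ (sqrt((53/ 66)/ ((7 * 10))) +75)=96973915500/ 25987447-559734 * sqrt(61215)/ 25987447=3726.24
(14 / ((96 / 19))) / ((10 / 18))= 399 / 80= 4.99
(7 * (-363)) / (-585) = 847 / 195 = 4.34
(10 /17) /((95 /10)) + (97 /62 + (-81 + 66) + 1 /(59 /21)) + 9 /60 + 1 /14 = -1058340473 /82707380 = -12.80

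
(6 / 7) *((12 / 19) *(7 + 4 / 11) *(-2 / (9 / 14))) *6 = -15552 / 209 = -74.41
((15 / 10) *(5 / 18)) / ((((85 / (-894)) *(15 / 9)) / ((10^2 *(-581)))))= 2597070 / 17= 152768.82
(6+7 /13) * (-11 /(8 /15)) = -14025 /104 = -134.86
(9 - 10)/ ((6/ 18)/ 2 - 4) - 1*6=-132/ 23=-5.74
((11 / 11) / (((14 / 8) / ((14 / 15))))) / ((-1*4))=-2 / 15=-0.13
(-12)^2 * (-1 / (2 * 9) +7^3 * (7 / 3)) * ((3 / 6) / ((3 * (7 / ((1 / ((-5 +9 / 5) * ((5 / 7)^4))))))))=-988183 / 300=-3293.94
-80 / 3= -26.67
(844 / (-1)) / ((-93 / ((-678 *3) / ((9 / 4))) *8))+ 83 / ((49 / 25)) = -4480253 / 4557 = -983.16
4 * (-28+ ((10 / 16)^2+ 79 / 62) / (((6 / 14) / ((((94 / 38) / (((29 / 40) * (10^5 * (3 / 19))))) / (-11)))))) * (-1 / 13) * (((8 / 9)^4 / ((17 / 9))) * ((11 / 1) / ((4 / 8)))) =1890254538368 / 30174373125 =62.64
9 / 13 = 0.69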